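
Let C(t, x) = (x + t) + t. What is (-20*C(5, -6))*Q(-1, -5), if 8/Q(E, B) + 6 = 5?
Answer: 640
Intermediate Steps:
C(t, x) = x + 2*t (C(t, x) = (t + x) + t = x + 2*t)
Q(E, B) = -8 (Q(E, B) = 8/(-6 + 5) = 8/(-1) = 8*(-1) = -8)
(-20*C(5, -6))*Q(-1, -5) = -20*(-6 + 2*5)*(-8) = -20*(-6 + 10)*(-8) = -20*4*(-8) = -80*(-8) = 640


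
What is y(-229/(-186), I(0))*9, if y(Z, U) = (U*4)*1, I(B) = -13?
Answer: -468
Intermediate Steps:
y(Z, U) = 4*U (y(Z, U) = (4*U)*1 = 4*U)
y(-229/(-186), I(0))*9 = (4*(-13))*9 = -52*9 = -468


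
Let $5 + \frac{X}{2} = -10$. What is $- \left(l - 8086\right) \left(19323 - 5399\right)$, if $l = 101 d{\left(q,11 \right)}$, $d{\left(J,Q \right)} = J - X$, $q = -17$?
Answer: $94307252$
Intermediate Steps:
$X = -30$ ($X = -10 + 2 \left(-10\right) = -10 - 20 = -30$)
$d{\left(J,Q \right)} = 30 + J$ ($d{\left(J,Q \right)} = J - -30 = J + 30 = 30 + J$)
$l = 1313$ ($l = 101 \left(30 - 17\right) = 101 \cdot 13 = 1313$)
$- \left(l - 8086\right) \left(19323 - 5399\right) = - \left(1313 - 8086\right) \left(19323 - 5399\right) = - \left(-6773\right) 13924 = \left(-1\right) \left(-94307252\right) = 94307252$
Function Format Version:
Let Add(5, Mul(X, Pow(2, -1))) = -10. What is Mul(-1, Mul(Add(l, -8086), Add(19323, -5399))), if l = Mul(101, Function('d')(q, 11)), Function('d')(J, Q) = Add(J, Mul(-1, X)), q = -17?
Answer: 94307252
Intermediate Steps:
X = -30 (X = Add(-10, Mul(2, -10)) = Add(-10, -20) = -30)
Function('d')(J, Q) = Add(30, J) (Function('d')(J, Q) = Add(J, Mul(-1, -30)) = Add(J, 30) = Add(30, J))
l = 1313 (l = Mul(101, Add(30, -17)) = Mul(101, 13) = 1313)
Mul(-1, Mul(Add(l, -8086), Add(19323, -5399))) = Mul(-1, Mul(Add(1313, -8086), Add(19323, -5399))) = Mul(-1, Mul(-6773, 13924)) = Mul(-1, -94307252) = 94307252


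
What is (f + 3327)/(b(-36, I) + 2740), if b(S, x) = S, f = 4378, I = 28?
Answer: 7705/2704 ≈ 2.8495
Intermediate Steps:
(f + 3327)/(b(-36, I) + 2740) = (4378 + 3327)/(-36 + 2740) = 7705/2704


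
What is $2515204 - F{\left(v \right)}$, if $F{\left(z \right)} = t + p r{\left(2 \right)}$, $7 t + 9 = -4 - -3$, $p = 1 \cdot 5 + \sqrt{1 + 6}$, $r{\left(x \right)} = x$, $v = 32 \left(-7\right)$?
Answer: $\frac{17606368}{7} - 2 \sqrt{7} \approx 2.5152 \cdot 10^{6}$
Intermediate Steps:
$v = -224$
$p = 5 + \sqrt{7} \approx 7.6458$
$t = - \frac{10}{7}$ ($t = - \frac{9}{7} + \frac{-4 - -3}{7} = - \frac{9}{7} + \frac{-4 + 3}{7} = - \frac{9}{7} + \frac{1}{7} \left(-1\right) = - \frac{9}{7} - \frac{1}{7} = - \frac{10}{7} \approx -1.4286$)
$F{\left(z \right)} = \frac{60}{7} + 2 \sqrt{7}$ ($F{\left(z \right)} = - \frac{10}{7} + \left(5 + \sqrt{7}\right) 2 = - \frac{10}{7} + \left(10 + 2 \sqrt{7}\right) = \frac{60}{7} + 2 \sqrt{7}$)
$2515204 - F{\left(v \right)} = 2515204 - \left(\frac{60}{7} + 2 \sqrt{7}\right) = \frac{17606368}{7} - 2 \sqrt{7}$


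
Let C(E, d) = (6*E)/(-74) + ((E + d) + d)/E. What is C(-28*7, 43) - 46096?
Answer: -167084437/3626 ≈ -46080.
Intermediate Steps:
C(E, d) = -3*E/37 + (E + 2*d)/E (C(E, d) = (6*E)*(-1/74) + (E + 2*d)/E = -3*E/37 + (E + 2*d)/E)
C(-28*7, 43) - 46096 = (1 - (-84)*7/37 + 2*43/(-28*7)) - 46096 = (1 - 3/37*(-196) + 2*43/(-196)) - 46096 = (1 + 588/37 + 2*43*(-1/196)) - 46096 = (1 + 588/37 - 43/98) - 46096 = 59659/3626 - 46096 = -167084437/3626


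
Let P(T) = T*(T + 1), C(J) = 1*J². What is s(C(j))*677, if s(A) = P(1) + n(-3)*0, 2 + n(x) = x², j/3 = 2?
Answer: 1354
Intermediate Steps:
j = 6 (j = 3*2 = 6)
n(x) = -2 + x²
C(J) = J²
P(T) = T*(1 + T)
s(A) = 2 (s(A) = 1*(1 + 1) + (-2 + (-3)²)*0 = 1*2 + (-2 + 9)*0 = 2 + 7*0 = 2 + 0 = 2)
s(C(j))*677 = 2*677 = 1354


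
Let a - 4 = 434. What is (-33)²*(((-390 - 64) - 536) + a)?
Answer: -601128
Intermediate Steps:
a = 438 (a = 4 + 434 = 438)
(-33)²*(((-390 - 64) - 536) + a) = (-33)²*(((-390 - 64) - 536) + 438) = 1089*((-454 - 536) + 438) = 1089*(-990 + 438) = 1089*(-552) = -601128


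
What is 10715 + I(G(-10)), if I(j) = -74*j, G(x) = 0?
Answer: 10715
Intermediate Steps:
10715 + I(G(-10)) = 10715 - 74*0 = 10715 + 0 = 10715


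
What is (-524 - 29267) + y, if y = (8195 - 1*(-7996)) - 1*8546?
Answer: -22146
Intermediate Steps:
y = 7645 (y = (8195 + 7996) - 8546 = 16191 - 8546 = 7645)
(-524 - 29267) + y = (-524 - 29267) + 7645 = -29791 + 7645 = -22146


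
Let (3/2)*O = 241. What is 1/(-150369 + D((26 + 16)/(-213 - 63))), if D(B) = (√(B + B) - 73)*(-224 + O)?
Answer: -10056451/1465684239529 + 190*I*√161/1465684239529 ≈ -6.8613e-6 + 1.6448e-9*I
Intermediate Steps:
O = 482/3 (O = (⅔)*241 = 482/3 ≈ 160.67)
D(B) = 13870/3 - 190*√2*√B/3 (D(B) = (√(B + B) - 73)*(-224 + 482/3) = (√(2*B) - 73)*(-190/3) = (√2*√B - 73)*(-190/3) = (-73 + √2*√B)*(-190/3) = 13870/3 - 190*√2*√B/3)
1/(-150369 + D((26 + 16)/(-213 - 63))) = 1/(-150369 + (13870/3 - 190*√2*√((26 + 16)/(-213 - 63))/3)) = 1/(-150369 + (13870/3 - 190*√2*√(42/(-276))/3)) = 1/(-150369 + (13870/3 - 190*√2*√(42*(-1/276))/3)) = 1/(-150369 + (13870/3 - 190*√2*√(-7/46)/3)) = 1/(-150369 + (13870/3 - 190*√2*I*√322/46/3)) = 1/(-150369 + (13870/3 - 190*I*√161/69)) = 1/(-437237/3 - 190*I*√161/69)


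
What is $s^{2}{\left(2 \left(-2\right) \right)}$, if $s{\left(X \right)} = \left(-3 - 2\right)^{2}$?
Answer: $625$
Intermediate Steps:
$s{\left(X \right)} = 25$ ($s{\left(X \right)} = \left(-5\right)^{2} = 25$)
$s^{2}{\left(2 \left(-2\right) \right)} = 25^{2} = 625$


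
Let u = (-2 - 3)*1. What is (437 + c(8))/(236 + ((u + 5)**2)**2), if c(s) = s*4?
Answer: 469/236 ≈ 1.9873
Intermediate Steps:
u = -5 (u = -5*1 = -5)
c(s) = 4*s
(437 + c(8))/(236 + ((u + 5)**2)**2) = (437 + 4*8)/(236 + ((-5 + 5)**2)**2) = (437 + 32)/(236 + (0**2)**2) = 469/(236 + 0**2) = 469/(236 + 0) = 469/236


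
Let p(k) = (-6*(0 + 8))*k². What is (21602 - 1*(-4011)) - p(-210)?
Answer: 2142413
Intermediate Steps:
p(k) = -48*k² (p(k) = (-6*8)*k² = -48*k²)
(21602 - 1*(-4011)) - p(-210) = (21602 - 1*(-4011)) - (-48)*(-210)² = (21602 + 4011) - (-48)*44100 = 25613 - 1*(-2116800) = 25613 + 2116800 = 2142413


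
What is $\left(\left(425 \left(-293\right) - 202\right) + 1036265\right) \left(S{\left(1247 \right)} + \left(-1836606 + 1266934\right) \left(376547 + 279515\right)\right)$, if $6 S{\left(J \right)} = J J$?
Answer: $-340678114125866925$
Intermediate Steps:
$S{\left(J \right)} = \frac{J^{2}}{6}$ ($S{\left(J \right)} = \frac{J J}{6} = \frac{J^{2}}{6}$)
$\left(\left(425 \left(-293\right) - 202\right) + 1036265\right) \left(S{\left(1247 \right)} + \left(-1836606 + 1266934\right) \left(376547 + 279515\right)\right) = \left(\left(425 \left(-293\right) - 202\right) + 1036265\right) \left(\frac{1247^{2}}{6} + \left(-1836606 + 1266934\right) \left(376547 + 279515\right)\right) = \left(\left(-124525 - 202\right) + 1036265\right) \left(\frac{1}{6} \cdot 1555009 - 373740151664\right) = \left(-124727 + 1036265\right) \left(\frac{1555009}{6} - 373740151664\right) = 911538 \left(- \frac{2242439354975}{6}\right) = -340678114125866925$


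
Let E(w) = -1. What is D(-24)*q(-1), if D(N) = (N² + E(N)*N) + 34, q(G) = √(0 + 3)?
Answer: 634*√3 ≈ 1098.1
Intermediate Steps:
q(G) = √3
D(N) = 34 + N² - N (D(N) = (N² - N) + 34 = 34 + N² - N)
D(-24)*q(-1) = (34 + (-24)² - 1*(-24))*√3 = (34 + 576 + 24)*√3 = 634*√3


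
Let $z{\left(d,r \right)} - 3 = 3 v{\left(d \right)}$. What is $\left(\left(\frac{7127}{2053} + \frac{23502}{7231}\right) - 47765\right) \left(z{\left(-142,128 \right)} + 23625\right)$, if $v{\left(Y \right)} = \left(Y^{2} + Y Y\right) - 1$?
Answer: $- \frac{102525358358481768}{14845243} \approx -6.9063 \cdot 10^{9}$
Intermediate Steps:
$v{\left(Y \right)} = -1 + 2 Y^{2}$ ($v{\left(Y \right)} = \left(Y^{2} + Y^{2}\right) - 1 = 2 Y^{2} - 1 = -1 + 2 Y^{2}$)
$z{\left(d,r \right)} = 6 d^{2}$ ($z{\left(d,r \right)} = 3 + 3 \left(-1 + 2 d^{2}\right) = 3 + \left(-3 + 6 d^{2}\right) = 6 d^{2}$)
$\left(\left(\frac{7127}{2053} + \frac{23502}{7231}\right) - 47765\right) \left(z{\left(-142,128 \right)} + 23625\right) = \left(\left(\frac{7127}{2053} + \frac{23502}{7231}\right) - 47765\right) \left(6 \left(-142\right)^{2} + 23625\right) = \left(\left(7127 \cdot \frac{1}{2053} + 23502 \cdot \frac{1}{7231}\right) - 47765\right) \left(6 \cdot 20164 + 23625\right) = \left(\left(\frac{7127}{2053} + \frac{23502}{7231}\right) - 47765\right) \left(120984 + 23625\right) = \left(\frac{99784943}{14845243} - 47765\right) 144609 = \left(- \frac{708983246952}{14845243}\right) 144609 = - \frac{102525358358481768}{14845243}$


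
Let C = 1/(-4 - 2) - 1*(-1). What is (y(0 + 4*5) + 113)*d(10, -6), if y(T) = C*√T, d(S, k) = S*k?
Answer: -6780 - 100*√5 ≈ -7003.6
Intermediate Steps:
C = ⅚ (C = 1/(-6) + 1 = -⅙ + 1 = ⅚ ≈ 0.83333)
y(T) = 5*√T/6
(y(0 + 4*5) + 113)*d(10, -6) = (5*√(0 + 4*5)/6 + 113)*(10*(-6)) = (5*√(0 + 20)/6 + 113)*(-60) = (5*√20/6 + 113)*(-60) = (5*(2*√5)/6 + 113)*(-60) = (5*√5/3 + 113)*(-60) = (113 + 5*√5/3)*(-60) = -6780 - 100*√5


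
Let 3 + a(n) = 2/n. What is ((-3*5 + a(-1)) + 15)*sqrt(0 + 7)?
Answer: -5*sqrt(7) ≈ -13.229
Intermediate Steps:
a(n) = -3 + 2/n
((-3*5 + a(-1)) + 15)*sqrt(0 + 7) = ((-3*5 + (-3 + 2/(-1))) + 15)*sqrt(0 + 7) = ((-15 + (-3 + 2*(-1))) + 15)*sqrt(7) = ((-15 + (-3 - 2)) + 15)*sqrt(7) = ((-15 - 5) + 15)*sqrt(7) = (-20 + 15)*sqrt(7) = -5*sqrt(7)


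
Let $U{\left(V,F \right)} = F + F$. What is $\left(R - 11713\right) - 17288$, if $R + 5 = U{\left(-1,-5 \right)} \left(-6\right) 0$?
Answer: $-29006$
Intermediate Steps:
$U{\left(V,F \right)} = 2 F$
$R = -5$ ($R = -5 + 2 \left(-5\right) \left(-6\right) 0 = -5 + \left(-10\right) \left(-6\right) 0 = -5 + 60 \cdot 0 = -5 + 0 = -5$)
$\left(R - 11713\right) - 17288 = \left(-5 - 11713\right) - 17288 = -11718 - 17288 = -29006$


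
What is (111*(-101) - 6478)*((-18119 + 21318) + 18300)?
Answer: -380295811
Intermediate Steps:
(111*(-101) - 6478)*((-18119 + 21318) + 18300) = (-11211 - 6478)*(3199 + 18300) = -17689*21499 = -380295811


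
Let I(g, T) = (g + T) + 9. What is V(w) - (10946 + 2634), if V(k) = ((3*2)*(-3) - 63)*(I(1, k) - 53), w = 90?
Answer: -17387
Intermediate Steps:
I(g, T) = 9 + T + g (I(g, T) = (T + g) + 9 = 9 + T + g)
V(k) = 3483 - 81*k (V(k) = ((3*2)*(-3) - 63)*((9 + k + 1) - 53) = (6*(-3) - 63)*((10 + k) - 53) = (-18 - 63)*(-43 + k) = -81*(-43 + k) = 3483 - 81*k)
V(w) - (10946 + 2634) = (3483 - 81*90) - (10946 + 2634) = (3483 - 7290) - 1*13580 = -3807 - 13580 = -17387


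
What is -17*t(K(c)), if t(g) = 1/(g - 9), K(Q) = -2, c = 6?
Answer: 17/11 ≈ 1.5455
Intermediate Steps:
t(g) = 1/(-9 + g)
-17*t(K(c)) = -17/(-9 - 2) = -17/(-11) = -17*(-1/11) = 17/11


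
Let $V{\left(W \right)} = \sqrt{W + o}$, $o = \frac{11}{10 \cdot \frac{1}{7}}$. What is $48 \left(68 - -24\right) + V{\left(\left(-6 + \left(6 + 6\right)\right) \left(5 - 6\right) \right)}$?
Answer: $4416 + \frac{\sqrt{170}}{10} \approx 4417.3$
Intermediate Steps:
$o = \frac{77}{10}$ ($o = \frac{11}{10 \cdot \frac{1}{7}} = \frac{11}{\frac{10}{7}} = 11 \cdot \frac{7}{10} = \frac{77}{10} \approx 7.7$)
$V{\left(W \right)} = \sqrt{\frac{77}{10} + W}$ ($V{\left(W \right)} = \sqrt{W + \frac{77}{10}} = \sqrt{\frac{77}{10} + W}$)
$48 \left(68 - -24\right) + V{\left(\left(-6 + \left(6 + 6\right)\right) \left(5 - 6\right) \right)} = 48 \left(68 - -24\right) + \frac{\sqrt{770 + 100 \left(-6 + \left(6 + 6\right)\right) \left(5 - 6\right)}}{10} = 48 \left(68 + 24\right) + \frac{\sqrt{770 + 100 \left(-6 + 12\right) \left(-1\right)}}{10} = 48 \cdot 92 + \frac{\sqrt{770 + 100 \cdot 6 \left(-1\right)}}{10} = 4416 + \frac{\sqrt{770 + 100 \left(-6\right)}}{10} = 4416 + \frac{\sqrt{770 - 600}}{10} = 4416 + \frac{\sqrt{170}}{10}$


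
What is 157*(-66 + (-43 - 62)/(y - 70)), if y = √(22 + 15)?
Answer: -16412152/1621 + 5495*√37/1621 ≈ -10104.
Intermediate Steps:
y = √37 ≈ 6.0828
157*(-66 + (-43 - 62)/(y - 70)) = 157*(-66 + (-43 - 62)/(√37 - 70)) = 157*(-66 - 105/(-70 + √37)) = -10362 - 16485/(-70 + √37)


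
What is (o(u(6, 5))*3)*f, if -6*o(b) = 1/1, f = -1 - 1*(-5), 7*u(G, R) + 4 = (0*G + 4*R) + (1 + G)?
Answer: -2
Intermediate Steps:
u(G, R) = -3/7 + G/7 + 4*R/7 (u(G, R) = -4/7 + ((0*G + 4*R) + (1 + G))/7 = -4/7 + ((0 + 4*R) + (1 + G))/7 = -4/7 + (4*R + (1 + G))/7 = -4/7 + (1 + G + 4*R)/7 = -4/7 + (⅐ + G/7 + 4*R/7) = -3/7 + G/7 + 4*R/7)
f = 4 (f = -1 + 5 = 4)
o(b) = -⅙ (o(b) = -⅙/1 = -⅙*1 = -⅙)
(o(u(6, 5))*3)*f = -⅙*3*4 = -½*4 = -2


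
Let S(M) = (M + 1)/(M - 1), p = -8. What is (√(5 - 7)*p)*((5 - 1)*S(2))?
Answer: -96*I*√2 ≈ -135.76*I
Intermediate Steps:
S(M) = (1 + M)/(-1 + M)
(√(5 - 7)*p)*((5 - 1)*S(2)) = (√(5 - 7)*(-8))*((5 - 1)*((1 + 2)/(-1 + 2))) = (√(-2)*(-8))*(4*(3/1)) = ((I*√2)*(-8))*(4*(1*3)) = (-8*I*√2)*(4*3) = -8*I*√2*12 = -96*I*√2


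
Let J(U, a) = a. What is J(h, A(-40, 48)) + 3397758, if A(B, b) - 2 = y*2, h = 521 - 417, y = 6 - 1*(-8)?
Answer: 3397788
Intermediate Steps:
y = 14 (y = 6 + 8 = 14)
h = 104
A(B, b) = 30 (A(B, b) = 2 + 14*2 = 2 + 28 = 30)
J(h, A(-40, 48)) + 3397758 = 30 + 3397758 = 3397788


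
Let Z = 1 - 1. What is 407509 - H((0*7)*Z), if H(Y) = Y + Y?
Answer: 407509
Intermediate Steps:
Z = 0
H(Y) = 2*Y
407509 - H((0*7)*Z) = 407509 - 2*(0*7)*0 = 407509 - 2*0*0 = 407509 - 2*0 = 407509 - 1*0 = 407509 + 0 = 407509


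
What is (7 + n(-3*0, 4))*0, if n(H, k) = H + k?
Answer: 0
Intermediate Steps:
(7 + n(-3*0, 4))*0 = (7 + (-3*0 + 4))*0 = (7 + (0 + 4))*0 = (7 + 4)*0 = 11*0 = 0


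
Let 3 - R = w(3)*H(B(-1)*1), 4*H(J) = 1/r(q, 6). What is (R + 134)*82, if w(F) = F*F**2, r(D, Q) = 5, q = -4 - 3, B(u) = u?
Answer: 111233/10 ≈ 11123.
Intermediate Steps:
q = -7
w(F) = F**3
H(J) = 1/20 (H(J) = (1/4)/5 = (1/4)*(1/5) = 1/20)
R = 33/20 (R = 3 - 3**3/20 = 3 - 27/20 = 33/20 ≈ 1.6500)
(R + 134)*82 = (33/20 + 134)*82 = (2713/20)*82 = 111233/10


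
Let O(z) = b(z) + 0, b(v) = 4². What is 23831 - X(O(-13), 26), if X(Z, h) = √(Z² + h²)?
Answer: 23831 - 2*√233 ≈ 23800.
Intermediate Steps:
b(v) = 16
O(z) = 16 (O(z) = 16 + 0 = 16)
23831 - X(O(-13), 26) = 23831 - √(16² + 26²) = 23831 - √(256 + 676) = 23831 - √932 = 23831 - 2*√233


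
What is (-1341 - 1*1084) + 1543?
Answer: -882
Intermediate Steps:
(-1341 - 1*1084) + 1543 = (-1341 - 1084) + 1543 = -2425 + 1543 = -882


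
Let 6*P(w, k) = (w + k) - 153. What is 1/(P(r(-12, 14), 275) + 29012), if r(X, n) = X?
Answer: 3/87091 ≈ 3.4447e-5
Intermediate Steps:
P(w, k) = -51/2 + k/6 + w/6 (P(w, k) = ((w + k) - 153)/6 = ((k + w) - 153)/6 = (-153 + k + w)/6 = -51/2 + k/6 + w/6)
1/(P(r(-12, 14), 275) + 29012) = 1/((-51/2 + (⅙)*275 + (⅙)*(-12)) + 29012) = 1/((-51/2 + 275/6 - 2) + 29012) = 1/(55/3 + 29012) = 1/(87091/3) = 3/87091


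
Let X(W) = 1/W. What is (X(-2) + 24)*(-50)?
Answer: -1175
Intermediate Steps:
(X(-2) + 24)*(-50) = (1/(-2) + 24)*(-50) = (-½ + 24)*(-50) = (47/2)*(-50) = -1175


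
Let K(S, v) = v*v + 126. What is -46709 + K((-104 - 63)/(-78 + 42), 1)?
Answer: -46582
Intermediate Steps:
K(S, v) = 126 + v² (K(S, v) = v² + 126 = 126 + v²)
-46709 + K((-104 - 63)/(-78 + 42), 1) = -46709 + (126 + 1²) = -46709 + (126 + 1) = -46709 + 127 = -46582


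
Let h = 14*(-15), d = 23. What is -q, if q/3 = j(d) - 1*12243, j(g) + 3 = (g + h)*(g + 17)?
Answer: 59178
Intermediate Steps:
h = -210
j(g) = -3 + (-210 + g)*(17 + g) (j(g) = -3 + (g - 210)*(g + 17) = -3 + (-210 + g)*(17 + g))
q = -59178 (q = 3*((-3573 + 23² - 193*23) - 1*12243) = 3*((-3573 + 529 - 4439) - 12243) = 3*(-7483 - 12243) = 3*(-19726) = -59178)
-q = -1*(-59178) = 59178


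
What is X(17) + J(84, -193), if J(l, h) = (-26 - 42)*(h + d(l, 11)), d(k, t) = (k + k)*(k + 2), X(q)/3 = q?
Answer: -969289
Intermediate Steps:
X(q) = 3*q
d(k, t) = 2*k*(2 + k) (d(k, t) = (2*k)*(2 + k) = 2*k*(2 + k))
J(l, h) = -68*h - 136*l*(2 + l) (J(l, h) = (-26 - 42)*(h + 2*l*(2 + l)) = -68*(h + 2*l*(2 + l)) = -68*h - 136*l*(2 + l))
X(17) + J(84, -193) = 3*17 + (-68*(-193) - 136*84*(2 + 84)) = 51 + (13124 - 136*84*86) = 51 + (13124 - 982464) = 51 - 969340 = -969289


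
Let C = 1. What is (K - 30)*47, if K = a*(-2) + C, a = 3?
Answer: -1645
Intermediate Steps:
K = -5 (K = 3*(-2) + 1 = -6 + 1 = -5)
(K - 30)*47 = (-5 - 30)*47 = -35*47 = -1645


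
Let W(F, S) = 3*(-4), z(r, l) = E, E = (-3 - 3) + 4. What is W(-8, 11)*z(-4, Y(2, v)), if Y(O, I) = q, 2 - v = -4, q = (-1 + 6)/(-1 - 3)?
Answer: 24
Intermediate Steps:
q = -5/4 (q = 5/(-4) = 5*(-¼) = -5/4 ≈ -1.2500)
E = -2 (E = -6 + 4 = -2)
v = 6 (v = 2 - 1*(-4) = 2 + 4 = 6)
Y(O, I) = -5/4
z(r, l) = -2
W(F, S) = -12
W(-8, 11)*z(-4, Y(2, v)) = -12*(-2) = 24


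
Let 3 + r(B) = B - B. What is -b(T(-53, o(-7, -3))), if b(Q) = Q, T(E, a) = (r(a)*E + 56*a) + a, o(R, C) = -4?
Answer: 69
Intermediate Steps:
r(B) = -3 (r(B) = -3 + (B - B) = -3 + 0 = -3)
T(E, a) = -3*E + 57*a (T(E, a) = (-3*E + 56*a) + a = -3*E + 57*a)
-b(T(-53, o(-7, -3))) = -(-3*(-53) + 57*(-4)) = -(159 - 228) = -1*(-69) = 69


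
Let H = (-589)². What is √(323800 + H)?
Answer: √670721 ≈ 818.98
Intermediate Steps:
H = 346921
√(323800 + H) = √(323800 + 346921) = √670721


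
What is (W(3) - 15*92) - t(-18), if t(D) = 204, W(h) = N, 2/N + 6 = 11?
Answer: -7918/5 ≈ -1583.6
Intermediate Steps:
N = 2/5 (N = 2/(-6 + 11) = 2/5 ≈ 0.40000)
W(h) = 2/5
(W(3) - 15*92) - t(-18) = (2/5 - 15*92) - 1*204 = (2/5 - 1380) - 204 = -6898/5 - 204 = -7918/5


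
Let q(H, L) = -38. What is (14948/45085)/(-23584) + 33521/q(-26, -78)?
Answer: -4455295623183/5050602040 ≈ -882.13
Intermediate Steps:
(14948/45085)/(-23584) + 33521/q(-26, -78) = (14948/45085)/(-23584) + 33521/(-38) = (14948*(1/45085))*(-1/23584) + 33521*(-1/38) = (14948/45085)*(-1/23584) - 33521/38 = -3737/265821160 - 33521/38 = -4455295623183/5050602040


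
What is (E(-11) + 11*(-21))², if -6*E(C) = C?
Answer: 1890625/36 ≈ 52517.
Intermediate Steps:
E(C) = -C/6
(E(-11) + 11*(-21))² = (-⅙*(-11) + 11*(-21))² = (11/6 - 231)² = (-1375/6)² = 1890625/36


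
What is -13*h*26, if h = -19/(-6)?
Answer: -3211/3 ≈ -1070.3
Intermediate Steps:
h = 19/6 (h = -19*(-⅙) = 19/6 ≈ 3.1667)
-13*h*26 = -13*19/6*26 = -247/6*26 = -3211/3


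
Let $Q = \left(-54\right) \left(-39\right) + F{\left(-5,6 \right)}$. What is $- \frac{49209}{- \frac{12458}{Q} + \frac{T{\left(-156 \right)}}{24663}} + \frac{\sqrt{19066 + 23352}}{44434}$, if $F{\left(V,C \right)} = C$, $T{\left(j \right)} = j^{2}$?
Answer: $\frac{427201831584}{42642337} + \frac{\sqrt{42418}}{44434} \approx 10018.0$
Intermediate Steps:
$Q = 2112$ ($Q = \left(-54\right) \left(-39\right) + 6 = 2106 + 6 = 2112$)
$- \frac{49209}{- \frac{12458}{Q} + \frac{T{\left(-156 \right)}}{24663}} + \frac{\sqrt{19066 + 23352}}{44434} = - \frac{49209}{- \frac{12458}{2112} + \frac{\left(-156\right)^{2}}{24663}} + \frac{\sqrt{19066 + 23352}}{44434} = - \frac{49209}{\left(-12458\right) \frac{1}{2112} + 24336 \cdot \frac{1}{24663}} + \sqrt{42418} \cdot \frac{1}{44434} = - \frac{49209}{- \frac{6229}{1056} + \frac{8112}{8221}} + \frac{\sqrt{42418}}{44434} = - \frac{49209}{- \frac{42642337}{8681376}} + \frac{\sqrt{42418}}{44434} = \left(-49209\right) \left(- \frac{8681376}{42642337}\right) + \frac{\sqrt{42418}}{44434} = \frac{427201831584}{42642337} + \frac{\sqrt{42418}}{44434}$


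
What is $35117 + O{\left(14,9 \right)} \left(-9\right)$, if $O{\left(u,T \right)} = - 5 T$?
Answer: $35522$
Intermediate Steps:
$35117 + O{\left(14,9 \right)} \left(-9\right) = 35117 + \left(-5\right) 9 \left(-9\right) = 35117 - -405 = 35117 + 405 = 35522$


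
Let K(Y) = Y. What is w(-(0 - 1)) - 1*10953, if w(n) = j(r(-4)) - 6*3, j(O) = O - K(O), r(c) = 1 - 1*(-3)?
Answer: -10971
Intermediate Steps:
r(c) = 4 (r(c) = 1 + 3 = 4)
j(O) = 0 (j(O) = O - O = 0)
w(n) = -18 (w(n) = 0 - 6*3 = 0 - 18 = -18)
w(-(0 - 1)) - 1*10953 = -18 - 1*10953 = -18 - 10953 = -10971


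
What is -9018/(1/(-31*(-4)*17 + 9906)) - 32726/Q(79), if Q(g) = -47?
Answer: -5092053118/47 ≈ -1.0834e+8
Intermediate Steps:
-9018/(1/(-31*(-4)*17 + 9906)) - 32726/Q(79) = -9018/(1/(-31*(-4)*17 + 9906)) - 32726/(-47) = -9018/(1/(124*17 + 9906)) - 32726*(-1/47) = -9018/(1/(2108 + 9906)) + 32726/47 = -9018/(1/12014) + 32726/47 = -9018/1/12014 + 32726/47 = -9018*12014 + 32726/47 = -108342252 + 32726/47 = -5092053118/47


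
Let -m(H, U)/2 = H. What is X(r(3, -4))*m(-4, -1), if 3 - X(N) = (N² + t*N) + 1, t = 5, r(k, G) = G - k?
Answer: -96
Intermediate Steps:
m(H, U) = -2*H
X(N) = 2 - N² - 5*N (X(N) = 3 - ((N² + 5*N) + 1) = 3 - (1 + N² + 5*N) = 3 + (-1 - N² - 5*N) = 2 - N² - 5*N)
X(r(3, -4))*m(-4, -1) = (2 - (-4 - 1*3)² - 5*(-4 - 1*3))*(-2*(-4)) = (2 - (-4 - 3)² - 5*(-4 - 3))*8 = (2 - 1*(-7)² - 5*(-7))*8 = (2 - 1*49 + 35)*8 = (2 - 49 + 35)*8 = -12*8 = -96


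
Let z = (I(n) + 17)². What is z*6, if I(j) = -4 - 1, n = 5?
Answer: 864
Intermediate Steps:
I(j) = -5
z = 144 (z = (-5 + 17)² = 12² = 144)
z*6 = 144*6 = 864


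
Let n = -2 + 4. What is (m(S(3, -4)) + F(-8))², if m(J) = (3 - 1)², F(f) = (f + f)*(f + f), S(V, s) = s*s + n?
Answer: 67600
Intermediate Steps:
n = 2
S(V, s) = 2 + s² (S(V, s) = s*s + 2 = s² + 2 = 2 + s²)
F(f) = 4*f² (F(f) = (2*f)*(2*f) = 4*f²)
m(J) = 4 (m(J) = 2² = 4)
(m(S(3, -4)) + F(-8))² = (4 + 4*(-8)²)² = (4 + 4*64)² = (4 + 256)² = 260² = 67600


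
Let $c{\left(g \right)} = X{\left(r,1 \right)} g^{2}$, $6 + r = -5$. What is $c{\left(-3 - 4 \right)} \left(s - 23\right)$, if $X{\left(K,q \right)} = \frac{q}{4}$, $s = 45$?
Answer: $\frac{539}{2} \approx 269.5$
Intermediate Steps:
$r = -11$ ($r = -6 - 5 = -11$)
$X{\left(K,q \right)} = \frac{q}{4}$ ($X{\left(K,q \right)} = q \frac{1}{4} = \frac{q}{4}$)
$c{\left(g \right)} = \frac{g^{2}}{4}$ ($c{\left(g \right)} = \frac{1}{4} \cdot 1 g^{2} = \frac{g^{2}}{4}$)
$c{\left(-3 - 4 \right)} \left(s - 23\right) = \frac{\left(-3 - 4\right)^{2}}{4} \left(45 - 23\right) = \frac{\left(-7\right)^{2}}{4} \cdot 22 = \frac{1}{4} \cdot 49 \cdot 22 = \frac{49}{4} \cdot 22 = \frac{539}{2}$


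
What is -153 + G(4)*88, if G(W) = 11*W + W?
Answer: 4071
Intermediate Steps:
G(W) = 12*W
-153 + G(4)*88 = -153 + (12*4)*88 = -153 + 48*88 = -153 + 4224 = 4071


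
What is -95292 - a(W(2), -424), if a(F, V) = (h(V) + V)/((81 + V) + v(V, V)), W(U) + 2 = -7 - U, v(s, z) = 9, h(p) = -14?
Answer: -15913983/167 ≈ -95293.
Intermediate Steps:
W(U) = -9 - U (W(U) = -2 + (-7 - U) = -9 - U)
a(F, V) = (-14 + V)/(90 + V) (a(F, V) = (-14 + V)/((81 + V) + 9) = (-14 + V)/(90 + V))
-95292 - a(W(2), -424) = -95292 - (-14 - 424)/(90 - 424) = -95292 - (-438)/(-334) = -95292 - (-1)*(-438)/334 = -95292 - 1*219/167 = -95292 - 219/167 = -15913983/167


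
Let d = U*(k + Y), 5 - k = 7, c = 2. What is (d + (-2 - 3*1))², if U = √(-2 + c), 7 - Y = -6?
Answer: 25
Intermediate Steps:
Y = 13 (Y = 7 - 1*(-6) = 7 + 6 = 13)
U = 0 (U = √(-2 + 2) = √0 = 0)
k = -2 (k = 5 - 1*7 = 5 - 7 = -2)
d = 0 (d = 0*(-2 + 13) = 0*11 = 0)
(d + (-2 - 3*1))² = (0 + (-2 - 3*1))² = (0 + (-2 - 3))² = (0 - 5)² = (-5)² = 25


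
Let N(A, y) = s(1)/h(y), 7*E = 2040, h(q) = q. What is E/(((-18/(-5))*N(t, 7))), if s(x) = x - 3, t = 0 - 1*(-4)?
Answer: -850/3 ≈ -283.33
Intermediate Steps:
t = 4 (t = 0 + 4 = 4)
E = 2040/7 (E = (1/7)*2040 = 2040/7 ≈ 291.43)
s(x) = -3 + x
N(A, y) = -2/y (N(A, y) = (-3 + 1)/y = -2/y)
E/(((-18/(-5))*N(t, 7))) = 2040/(7*(((-18/(-5))*(-2/7)))) = 2040/(7*(((-18*(-1/5))*(-2*1/7)))) = 2040/(7*(((18/5)*(-2/7)))) = 2040/(7*(-36/35)) = (2040/7)*(-35/36) = -850/3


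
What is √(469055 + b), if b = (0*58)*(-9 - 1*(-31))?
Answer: √469055 ≈ 684.88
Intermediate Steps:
b = 0 (b = 0*(-9 + 31) = 0*22 = 0)
√(469055 + b) = √(469055 + 0) = √469055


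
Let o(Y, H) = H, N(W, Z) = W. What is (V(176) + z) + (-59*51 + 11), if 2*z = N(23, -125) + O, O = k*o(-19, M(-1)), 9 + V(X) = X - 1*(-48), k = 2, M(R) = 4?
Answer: -5535/2 ≈ -2767.5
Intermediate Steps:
V(X) = 39 + X (V(X) = -9 + (X - 1*(-48)) = -9 + (X + 48) = -9 + (48 + X) = 39 + X)
O = 8 (O = 2*4 = 8)
z = 31/2 (z = (23 + 8)/2 = (½)*31 = 31/2 ≈ 15.500)
(V(176) + z) + (-59*51 + 11) = ((39 + 176) + 31/2) + (-59*51 + 11) = (215 + 31/2) + (-3009 + 11) = 461/2 - 2998 = -5535/2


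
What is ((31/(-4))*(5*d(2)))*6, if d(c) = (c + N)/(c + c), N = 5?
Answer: -3255/8 ≈ -406.88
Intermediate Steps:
d(c) = (5 + c)/(2*c) (d(c) = (c + 5)/(c + c) = (5 + c)/((2*c)) = (5 + c)*(1/(2*c)) = (5 + c)/(2*c))
((31/(-4))*(5*d(2)))*6 = ((31/(-4))*(5*((½)*(5 + 2)/2)))*6 = ((31*(-¼))*(5*((½)*(½)*7)))*6 = -155*7/(4*4)*6 = -31/4*35/4*6 = -1085/16*6 = -3255/8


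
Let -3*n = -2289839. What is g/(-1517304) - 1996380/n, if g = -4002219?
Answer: 25697024727/1158127291352 ≈ 0.022188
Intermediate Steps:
n = 2289839/3 (n = -⅓*(-2289839) = 2289839/3 ≈ 7.6328e+5)
g/(-1517304) - 1996380/n = -4002219/(-1517304) - 1996380/2289839/3 = -4002219*(-1/1517304) - 1996380*3/2289839 = 1334073/505768 - 5989140/2289839 = 25697024727/1158127291352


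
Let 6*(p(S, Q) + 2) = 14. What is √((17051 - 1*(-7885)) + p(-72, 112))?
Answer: √224427/3 ≈ 157.91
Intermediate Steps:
p(S, Q) = ⅓ (p(S, Q) = -2 + (⅙)*14 = -2 + 7/3 = ⅓)
√((17051 - 1*(-7885)) + p(-72, 112)) = √((17051 - 1*(-7885)) + ⅓) = √((17051 + 7885) + ⅓) = √(24936 + ⅓) = √(74809/3) = √224427/3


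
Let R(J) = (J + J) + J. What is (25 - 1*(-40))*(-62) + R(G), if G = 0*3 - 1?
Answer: -4033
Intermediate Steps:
G = -1 (G = 0 - 1 = -1)
R(J) = 3*J (R(J) = 2*J + J = 3*J)
(25 - 1*(-40))*(-62) + R(G) = (25 - 1*(-40))*(-62) + 3*(-1) = (25 + 40)*(-62) - 3 = 65*(-62) - 3 = -4030 - 3 = -4033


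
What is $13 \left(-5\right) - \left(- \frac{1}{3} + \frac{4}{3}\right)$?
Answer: $-66$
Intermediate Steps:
$13 \left(-5\right) - \left(- \frac{1}{3} + \frac{4}{3}\right) = -65 - 1 = -66$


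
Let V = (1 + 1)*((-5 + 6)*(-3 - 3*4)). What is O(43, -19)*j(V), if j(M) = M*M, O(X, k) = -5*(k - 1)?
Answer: 90000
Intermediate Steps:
O(X, k) = 5 - 5*k (O(X, k) = -5*(-1 + k) = 5 - 5*k)
V = -30 (V = 2*(1*(-3 - 12)) = 2*(1*(-15)) = 2*(-15) = -30)
j(M) = M²
O(43, -19)*j(V) = (5 - 5*(-19))*(-30)² = (5 + 95)*900 = 100*900 = 90000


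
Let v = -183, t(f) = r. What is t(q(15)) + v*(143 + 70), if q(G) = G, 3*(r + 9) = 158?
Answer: -116806/3 ≈ -38935.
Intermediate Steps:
r = 131/3 (r = -9 + (⅓)*158 = -9 + 158/3 = 131/3 ≈ 43.667)
t(f) = 131/3
t(q(15)) + v*(143 + 70) = 131/3 - 183*(143 + 70) = 131/3 - 183*213 = 131/3 - 38979 = -116806/3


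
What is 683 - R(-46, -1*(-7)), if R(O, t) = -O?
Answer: 637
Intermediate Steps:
683 - R(-46, -1*(-7)) = 683 - (-1)*(-46) = 683 - 1*46 = 683 - 46 = 637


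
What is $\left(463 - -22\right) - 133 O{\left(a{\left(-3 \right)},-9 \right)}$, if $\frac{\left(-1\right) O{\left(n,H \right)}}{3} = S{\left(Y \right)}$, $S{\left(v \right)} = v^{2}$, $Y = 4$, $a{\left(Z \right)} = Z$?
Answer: $6869$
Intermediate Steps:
$O{\left(n,H \right)} = -48$ ($O{\left(n,H \right)} = - 3 \cdot 4^{2} = \left(-3\right) 16 = -48$)
$\left(463 - -22\right) - 133 O{\left(a{\left(-3 \right)},-9 \right)} = \left(463 - -22\right) - -6384 = \left(463 + 22\right) + 6384 = 485 + 6384 = 6869$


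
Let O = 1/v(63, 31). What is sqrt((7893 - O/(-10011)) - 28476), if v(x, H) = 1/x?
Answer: 5*I*sqrt(9168133866)/3337 ≈ 143.47*I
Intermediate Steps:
O = 63 (O = 1/(1/63) = 63)
sqrt((7893 - O/(-10011)) - 28476) = sqrt((7893 - 63/(-10011)) - 28476) = sqrt((7893 - 63*(-1)/10011) - 28476) = sqrt((7893 - 1*(-21/3337)) - 28476) = sqrt((7893 + 21/3337) - 28476) = sqrt(26338962/3337 - 28476) = sqrt(-68685450/3337) = 5*I*sqrt(9168133866)/3337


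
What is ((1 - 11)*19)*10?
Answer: -1900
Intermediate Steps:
((1 - 11)*19)*10 = -10*19*10 = -190*10 = -1900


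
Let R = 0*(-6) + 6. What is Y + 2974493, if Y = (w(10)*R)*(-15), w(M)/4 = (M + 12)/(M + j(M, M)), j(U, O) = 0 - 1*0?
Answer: 2973701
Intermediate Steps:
j(U, O) = 0 (j(U, O) = 0 + 0 = 0)
R = 6 (R = 0 + 6 = 6)
w(M) = 4*(12 + M)/M (w(M) = 4*((M + 12)/(M + 0)) = 4*((12 + M)/M) = 4*(12 + M)/M)
Y = -792 (Y = ((4 + 48/10)*6)*(-15) = ((4 + 48*(1/10))*6)*(-15) = ((4 + 24/5)*6)*(-15) = ((44/5)*6)*(-15) = (264/5)*(-15) = -792)
Y + 2974493 = -792 + 2974493 = 2973701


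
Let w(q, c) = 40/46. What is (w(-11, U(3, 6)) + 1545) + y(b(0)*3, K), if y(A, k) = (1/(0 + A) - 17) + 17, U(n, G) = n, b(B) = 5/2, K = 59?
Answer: 533371/345 ≈ 1546.0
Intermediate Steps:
b(B) = 5/2 (b(B) = 5*(1/2) = 5/2)
w(q, c) = 20/23 (w(q, c) = 40*(1/46) = 20/23)
y(A, k) = 1/A (y(A, k) = (1/A - 17) + 17 = (-17 + 1/A) + 17 = 1/A)
(w(-11, U(3, 6)) + 1545) + y(b(0)*3, K) = (20/23 + 1545) + 1/((5/2)*3) = 35555/23 + 1/(15/2) = 35555/23 + 2/15 = 533371/345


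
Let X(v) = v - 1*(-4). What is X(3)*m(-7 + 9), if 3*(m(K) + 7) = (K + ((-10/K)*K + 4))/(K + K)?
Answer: -154/3 ≈ -51.333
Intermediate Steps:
X(v) = 4 + v (X(v) = v + 4 = 4 + v)
m(K) = -7 + (-6 + K)/(6*K) (m(K) = -7 + ((K + ((-10/K)*K + 4))/(K + K))/3 = -7 + ((K + (-10 + 4))/((2*K)))/3 = -7 + ((K - 6)*(1/(2*K)))/3 = -7 + ((-6 + K)*(1/(2*K)))/3 = -7 + ((-6 + K)/(2*K))/3 = -7 + (-6 + K)/(6*K))
X(3)*m(-7 + 9) = (4 + 3)*(-41/6 - 1/(-7 + 9)) = 7*(-41/6 - 1/2) = 7*(-41/6 - 1*½) = 7*(-41/6 - ½) = 7*(-22/3) = -154/3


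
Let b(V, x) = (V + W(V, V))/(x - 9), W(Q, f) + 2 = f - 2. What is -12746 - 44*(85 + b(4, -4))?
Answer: -214142/13 ≈ -16472.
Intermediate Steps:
W(Q, f) = -4 + f (W(Q, f) = -2 + (f - 2) = -2 + (-2 + f) = -4 + f)
b(V, x) = (-4 + 2*V)/(-9 + x) (b(V, x) = (V + (-4 + V))/(x - 9) = (-4 + 2*V)/(-9 + x))
-12746 - 44*(85 + b(4, -4)) = -12746 - 44*(85 + 2*(-2 + 4)/(-9 - 4)) = -12746 - 44*(85 + 2*2/(-13)) = -12746 - 44*(85 + 2*(-1/13)*2) = -12746 - 44*(85 - 4/13) = -12746 - 44*1101/13 = -12746 - 1*48444/13 = -12746 - 48444/13 = -214142/13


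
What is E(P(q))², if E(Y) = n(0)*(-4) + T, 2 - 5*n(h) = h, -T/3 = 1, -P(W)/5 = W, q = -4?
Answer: 529/25 ≈ 21.160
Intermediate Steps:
P(W) = -5*W
T = -3 (T = -3*1 = -3)
n(h) = ⅖ - h/5
E(Y) = -23/5 (E(Y) = (⅖ - ⅕*0)*(-4) - 3 = (⅖ + 0)*(-4) - 3 = (⅖)*(-4) - 3 = -8/5 - 3 = -23/5)
E(P(q))² = (-23/5)² = 529/25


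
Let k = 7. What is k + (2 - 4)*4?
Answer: -1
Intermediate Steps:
k + (2 - 4)*4 = 7 + (2 - 4)*4 = 7 - 2*4 = 7 - 8 = -1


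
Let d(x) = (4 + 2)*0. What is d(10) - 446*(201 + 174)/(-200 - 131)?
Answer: 167250/331 ≈ 505.29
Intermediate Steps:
d(x) = 0 (d(x) = 6*0 = 0)
d(10) - 446*(201 + 174)/(-200 - 131) = 0 - 446*(201 + 174)/(-200 - 131) = 0 - 167250/(-331) = 0 - 167250*(-1)/331 = 0 - 446*(-375/331) = 0 + 167250/331 = 167250/331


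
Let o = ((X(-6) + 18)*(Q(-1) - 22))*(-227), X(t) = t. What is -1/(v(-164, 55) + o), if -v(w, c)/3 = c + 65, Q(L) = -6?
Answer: -1/75912 ≈ -1.3173e-5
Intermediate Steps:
v(w, c) = -195 - 3*c (v(w, c) = -3*(c + 65) = -3*(65 + c) = -195 - 3*c)
o = 76272 (o = ((-6 + 18)*(-6 - 22))*(-227) = (12*(-28))*(-227) = -336*(-227) = 76272)
-1/(v(-164, 55) + o) = -1/((-195 - 3*55) + 76272) = -1/((-195 - 165) + 76272) = -1/(-360 + 76272) = -1/75912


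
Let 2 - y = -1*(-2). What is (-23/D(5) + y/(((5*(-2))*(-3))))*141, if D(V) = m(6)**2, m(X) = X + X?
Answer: -1081/48 ≈ -22.521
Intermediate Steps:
y = 0 (y = 2 - (-1)*(-2) = 2 - 1*2 = 2 - 2 = 0)
m(X) = 2*X
D(V) = 144 (D(V) = (2*6)**2 = 12**2 = 144)
(-23/D(5) + y/(((5*(-2))*(-3))))*141 = (-23/144 + 0/(((5*(-2))*(-3))))*141 = (-23*1/144 + 0/((-10*(-3))))*141 = (-23/144 + 0/30)*141 = (-23/144 + 0*(1/30))*141 = (-23/144 + 0)*141 = -23/144*141 = -1081/48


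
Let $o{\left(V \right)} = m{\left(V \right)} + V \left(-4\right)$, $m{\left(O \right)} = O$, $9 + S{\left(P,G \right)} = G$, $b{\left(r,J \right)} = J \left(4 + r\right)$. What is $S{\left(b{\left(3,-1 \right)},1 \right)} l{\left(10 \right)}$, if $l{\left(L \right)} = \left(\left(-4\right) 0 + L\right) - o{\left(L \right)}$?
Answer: $-320$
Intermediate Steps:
$S{\left(P,G \right)} = -9 + G$
$o{\left(V \right)} = - 3 V$ ($o{\left(V \right)} = V + V \left(-4\right) = V - 4 V = - 3 V$)
$l{\left(L \right)} = 4 L$ ($l{\left(L \right)} = \left(\left(-4\right) 0 + L\right) - - 3 L = \left(0 + L\right) + 3 L = L + 3 L = 4 L$)
$S{\left(b{\left(3,-1 \right)},1 \right)} l{\left(10 \right)} = \left(-9 + 1\right) 4 \cdot 10 = \left(-8\right) 40 = -320$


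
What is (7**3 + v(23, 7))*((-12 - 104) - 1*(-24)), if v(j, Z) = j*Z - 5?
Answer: -45908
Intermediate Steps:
v(j, Z) = -5 + Z*j (v(j, Z) = Z*j - 5 = -5 + Z*j)
(7**3 + v(23, 7))*((-12 - 104) - 1*(-24)) = (7**3 + (-5 + 7*23))*((-12 - 104) - 1*(-24)) = (343 + (-5 + 161))*(-116 + 24) = (343 + 156)*(-92) = 499*(-92) = -45908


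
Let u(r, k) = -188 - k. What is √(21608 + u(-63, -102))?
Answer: √21522 ≈ 146.70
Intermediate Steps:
√(21608 + u(-63, -102)) = √(21608 + (-188 - 1*(-102))) = √(21608 + (-188 + 102)) = √(21608 - 86) = √21522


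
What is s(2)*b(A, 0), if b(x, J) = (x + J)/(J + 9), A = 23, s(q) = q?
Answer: 46/9 ≈ 5.1111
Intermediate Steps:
b(x, J) = (J + x)/(9 + J)
s(2)*b(A, 0) = 2*((0 + 23)/(9 + 0)) = 2*(23/9) = 46/9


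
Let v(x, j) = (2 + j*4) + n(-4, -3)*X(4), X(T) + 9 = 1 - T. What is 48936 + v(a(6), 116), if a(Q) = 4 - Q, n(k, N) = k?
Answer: 49450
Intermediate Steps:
X(T) = -8 - T (X(T) = -9 + (1 - T) = -8 - T)
v(x, j) = 50 + 4*j (v(x, j) = (2 + j*4) - 4*(-8 - 1*4) = (2 + 4*j) - 4*(-8 - 4) = (2 + 4*j) - 4*(-12) = (2 + 4*j) + 48 = 50 + 4*j)
48936 + v(a(6), 116) = 48936 + (50 + 4*116) = 48936 + (50 + 464) = 48936 + 514 = 49450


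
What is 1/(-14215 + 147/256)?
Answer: -256/3638893 ≈ -7.0351e-5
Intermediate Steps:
1/(-14215 + 147/256) = 1/(-3638893/256) = -256/3638893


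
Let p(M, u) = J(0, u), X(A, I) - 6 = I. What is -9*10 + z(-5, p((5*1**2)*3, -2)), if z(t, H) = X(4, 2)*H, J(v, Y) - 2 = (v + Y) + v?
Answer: -90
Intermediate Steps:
X(A, I) = 6 + I
J(v, Y) = 2 + Y + 2*v (J(v, Y) = 2 + ((v + Y) + v) = 2 + ((Y + v) + v) = 2 + (Y + 2*v) = 2 + Y + 2*v)
p(M, u) = 2 + u (p(M, u) = 2 + u + 2*0 = 2 + u + 0 = 2 + u)
z(t, H) = 8*H (z(t, H) = (6 + 2)*H = 8*H)
-9*10 + z(-5, p((5*1**2)*3, -2)) = -9*10 + 8*(2 - 2) = -90 + 8*0 = -90 + 0 = -90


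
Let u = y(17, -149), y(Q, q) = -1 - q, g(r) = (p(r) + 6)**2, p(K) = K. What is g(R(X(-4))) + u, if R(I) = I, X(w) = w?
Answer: 152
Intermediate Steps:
g(r) = (6 + r)**2 (g(r) = (r + 6)**2 = (6 + r)**2)
u = 148 (u = -1 - 1*(-149) = -1 + 149 = 148)
g(R(X(-4))) + u = (6 - 4)**2 + 148 = 2**2 + 148 = 4 + 148 = 152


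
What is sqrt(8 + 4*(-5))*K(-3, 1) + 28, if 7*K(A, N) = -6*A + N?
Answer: 28 + 38*I*sqrt(3)/7 ≈ 28.0 + 9.4026*I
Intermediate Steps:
K(A, N) = -6*A/7 + N/7 (K(A, N) = (-6*A + N)/7 = (N - 6*A)/7 = -6*A/7 + N/7)
sqrt(8 + 4*(-5))*K(-3, 1) + 28 = sqrt(8 + 4*(-5))*(-6/7*(-3) + (1/7)*1) + 28 = sqrt(8 - 20)*(18/7 + 1/7) + 28 = sqrt(-12)*(19/7) + 28 = (2*I*sqrt(3))*(19/7) + 28 = 38*I*sqrt(3)/7 + 28 = 28 + 38*I*sqrt(3)/7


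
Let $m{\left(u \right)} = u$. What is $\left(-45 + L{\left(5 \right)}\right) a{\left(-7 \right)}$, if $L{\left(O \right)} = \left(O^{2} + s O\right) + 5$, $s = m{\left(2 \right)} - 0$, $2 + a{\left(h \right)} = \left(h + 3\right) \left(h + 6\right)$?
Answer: $-10$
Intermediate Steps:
$a{\left(h \right)} = -2 + \left(3 + h\right) \left(6 + h\right)$ ($a{\left(h \right)} = -2 + \left(h + 3\right) \left(h + 6\right) = -2 + \left(3 + h\right) \left(6 + h\right)$)
$s = 2$ ($s = 2 - 0 = 2 + 0 = 2$)
$L{\left(O \right)} = 5 + O^{2} + 2 O$ ($L{\left(O \right)} = \left(O^{2} + 2 O\right) + 5 = 5 + O^{2} + 2 O$)
$\left(-45 + L{\left(5 \right)}\right) a{\left(-7 \right)} = \left(-45 + \left(5 + 5^{2} + 2 \cdot 5\right)\right) \left(16 + \left(-7\right)^{2} + 9 \left(-7\right)\right) = \left(-45 + \left(5 + 25 + 10\right)\right) \left(16 + 49 - 63\right) = \left(-45 + 40\right) 2 = \left(-5\right) 2 = -10$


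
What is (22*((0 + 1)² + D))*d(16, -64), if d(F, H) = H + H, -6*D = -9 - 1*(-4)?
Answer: -15488/3 ≈ -5162.7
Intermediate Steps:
D = ⅚ (D = -(-9 - 1*(-4))/6 = -(-9 + 4)/6 = -⅙*(-5) = ⅚ ≈ 0.83333)
d(F, H) = 2*H
(22*((0 + 1)² + D))*d(16, -64) = (22*((0 + 1)² + ⅚))*(2*(-64)) = (22*(1² + ⅚))*(-128) = (22*(1 + ⅚))*(-128) = (22*(11/6))*(-128) = (121/3)*(-128) = -15488/3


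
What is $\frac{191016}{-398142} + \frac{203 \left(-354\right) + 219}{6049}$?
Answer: $- \frac{1648863505}{133797831} \approx -12.324$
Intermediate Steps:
$\frac{191016}{-398142} + \frac{203 \left(-354\right) + 219}{6049} = 191016 \left(- \frac{1}{398142}\right) + \left(-71862 + 219\right) \frac{1}{6049} = - \frac{10612}{22119} - \frac{71643}{6049} = - \frac{1648863505}{133797831}$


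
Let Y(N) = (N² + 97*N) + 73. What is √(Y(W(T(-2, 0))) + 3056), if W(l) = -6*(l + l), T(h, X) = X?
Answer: √3129 ≈ 55.937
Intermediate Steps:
W(l) = -12*l
Y(N) = 73 + N² + 97*N
√(Y(W(T(-2, 0))) + 3056) = √((73 + (-12*0)² + 97*(-12*0)) + 3056) = √((73 + 0² + 97*0) + 3056) = √((73 + 0 + 0) + 3056) = √(73 + 3056) = √3129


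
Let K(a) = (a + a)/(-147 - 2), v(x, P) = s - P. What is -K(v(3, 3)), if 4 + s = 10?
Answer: 6/149 ≈ 0.040268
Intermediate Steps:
s = 6 (s = -4 + 10 = 6)
v(x, P) = 6 - P
K(a) = -2*a/149 (K(a) = (2*a)/(-149) = (2*a)*(-1/149) = -2*a/149)
-K(v(3, 3)) = -(-2)*(6 - 1*3)/149 = -(-2)*(6 - 3)/149 = -(-2)*3/149 = -1*(-6/149) = 6/149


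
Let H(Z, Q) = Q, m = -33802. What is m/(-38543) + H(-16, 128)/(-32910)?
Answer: 553745158/634225065 ≈ 0.87311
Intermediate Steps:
m/(-38543) + H(-16, 128)/(-32910) = -33802/(-38543) + 128/(-32910) = -33802*(-1/38543) + 128*(-1/32910) = 33802/38543 - 64/16455 = 553745158/634225065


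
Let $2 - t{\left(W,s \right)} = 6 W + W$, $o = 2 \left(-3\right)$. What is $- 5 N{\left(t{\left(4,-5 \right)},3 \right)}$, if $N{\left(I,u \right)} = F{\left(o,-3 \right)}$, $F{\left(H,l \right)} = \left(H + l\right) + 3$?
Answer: $30$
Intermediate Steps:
$o = -6$
$F{\left(H,l \right)} = 3 + H + l$
$t{\left(W,s \right)} = 2 - 7 W$ ($t{\left(W,s \right)} = 2 - \left(6 W + W\right) = 2 - 7 W$)
$N{\left(I,u \right)} = -6$ ($N{\left(I,u \right)} = 3 - 6 - 3 = -6$)
$- 5 N{\left(t{\left(4,-5 \right)},3 \right)} = \left(-5\right) \left(-6\right) = 30$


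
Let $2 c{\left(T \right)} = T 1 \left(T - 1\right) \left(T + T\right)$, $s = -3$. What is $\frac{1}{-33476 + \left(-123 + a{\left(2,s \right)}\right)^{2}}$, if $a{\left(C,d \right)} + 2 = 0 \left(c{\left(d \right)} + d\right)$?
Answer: $- \frac{1}{17851} \approx -5.6019 \cdot 10^{-5}$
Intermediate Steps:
$c{\left(T \right)} = T^{2} \left(-1 + T\right)$ ($c{\left(T \right)} = \frac{T 1 \left(T - 1\right) \left(T + T\right)}{2} = \frac{T \left(-1 + T\right) 2 T}{2} = \frac{T 2 T \left(-1 + T\right)}{2} = \frac{2 T^{2} \left(-1 + T\right)}{2} = T^{2} \left(-1 + T\right)$)
$a{\left(C,d \right)} = -2$ ($a{\left(C,d \right)} = -2 + 0 \left(d^{2} \left(-1 + d\right) + d\right) = -2 + 0 \left(d + d^{2} \left(-1 + d\right)\right) = -2 + 0 = -2$)
$\frac{1}{-33476 + \left(-123 + a{\left(2,s \right)}\right)^{2}} = \frac{1}{-33476 + \left(-123 - 2\right)^{2}} = \frac{1}{-33476 + \left(-125\right)^{2}} = \frac{1}{-33476 + 15625} = \frac{1}{-17851} = - \frac{1}{17851}$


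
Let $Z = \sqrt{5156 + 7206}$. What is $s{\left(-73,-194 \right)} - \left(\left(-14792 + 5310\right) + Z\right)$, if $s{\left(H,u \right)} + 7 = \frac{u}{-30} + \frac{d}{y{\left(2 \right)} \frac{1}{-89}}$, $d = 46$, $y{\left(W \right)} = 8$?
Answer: $\frac{538183}{60} - \sqrt{12362} \approx 8858.5$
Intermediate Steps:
$Z = \sqrt{12362} \approx 111.18$
$s{\left(H,u \right)} = - \frac{2075}{4} - \frac{u}{30}$ ($s{\left(H,u \right)} = -7 + \left(\frac{u}{-30} + \frac{46}{8 \frac{1}{-89}}\right) = -7 + \left(u \left(- \frac{1}{30}\right) + \frac{46}{8 \left(- \frac{1}{89}\right)}\right) = -7 - \left(\frac{2047}{4} + \frac{u}{30}\right) = - \frac{2075}{4} - \frac{u}{30}$)
$s{\left(-73,-194 \right)} - \left(\left(-14792 + 5310\right) + Z\right) = \left(- \frac{2075}{4} - - \frac{97}{15}\right) - \left(\left(-14792 + 5310\right) + \sqrt{12362}\right) = \left(- \frac{2075}{4} + \frac{97}{15}\right) - \left(-9482 + \sqrt{12362}\right) = - \frac{30737}{60} + \left(9482 - \sqrt{12362}\right) = \frac{538183}{60} - \sqrt{12362}$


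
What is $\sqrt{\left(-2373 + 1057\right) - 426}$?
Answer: $i \sqrt{1742} \approx 41.737 i$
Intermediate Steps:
$\sqrt{\left(-2373 + 1057\right) - 426} = \sqrt{-1316 - 426} = \sqrt{-1742} = i \sqrt{1742}$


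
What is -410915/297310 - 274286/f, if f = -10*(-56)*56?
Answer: -4721713253/466182080 ≈ -10.128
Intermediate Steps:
f = 31360 (f = 560*56 = 31360)
-410915/297310 - 274286/f = -410915/297310 - 274286/31360 = -410915*1/297310 - 274286*1/31360 = -82183/59462 - 137143/15680 = -4721713253/466182080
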